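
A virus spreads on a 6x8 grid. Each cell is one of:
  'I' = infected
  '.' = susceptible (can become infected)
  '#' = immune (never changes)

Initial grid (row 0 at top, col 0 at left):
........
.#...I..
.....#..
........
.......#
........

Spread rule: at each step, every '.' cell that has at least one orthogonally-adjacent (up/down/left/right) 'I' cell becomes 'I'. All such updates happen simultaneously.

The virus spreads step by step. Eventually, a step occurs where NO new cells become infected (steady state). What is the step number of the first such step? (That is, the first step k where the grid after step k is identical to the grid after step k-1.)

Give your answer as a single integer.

Answer: 10

Derivation:
Step 0 (initial): 1 infected
Step 1: +3 new -> 4 infected
Step 2: +6 new -> 10 infected
Step 3: +7 new -> 17 infected
Step 4: +7 new -> 24 infected
Step 5: +7 new -> 31 infected
Step 6: +7 new -> 38 infected
Step 7: +4 new -> 42 infected
Step 8: +2 new -> 44 infected
Step 9: +1 new -> 45 infected
Step 10: +0 new -> 45 infected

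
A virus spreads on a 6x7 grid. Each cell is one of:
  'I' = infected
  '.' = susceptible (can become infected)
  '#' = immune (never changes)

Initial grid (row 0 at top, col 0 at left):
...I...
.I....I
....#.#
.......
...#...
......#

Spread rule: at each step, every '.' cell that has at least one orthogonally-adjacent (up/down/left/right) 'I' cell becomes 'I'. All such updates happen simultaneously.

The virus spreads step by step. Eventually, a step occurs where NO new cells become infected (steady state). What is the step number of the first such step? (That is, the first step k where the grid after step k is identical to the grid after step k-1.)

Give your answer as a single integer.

Step 0 (initial): 3 infected
Step 1: +9 new -> 12 infected
Step 2: +8 new -> 20 infected
Step 3: +5 new -> 25 infected
Step 4: +6 new -> 31 infected
Step 5: +5 new -> 36 infected
Step 6: +2 new -> 38 infected
Step 7: +0 new -> 38 infected

Answer: 7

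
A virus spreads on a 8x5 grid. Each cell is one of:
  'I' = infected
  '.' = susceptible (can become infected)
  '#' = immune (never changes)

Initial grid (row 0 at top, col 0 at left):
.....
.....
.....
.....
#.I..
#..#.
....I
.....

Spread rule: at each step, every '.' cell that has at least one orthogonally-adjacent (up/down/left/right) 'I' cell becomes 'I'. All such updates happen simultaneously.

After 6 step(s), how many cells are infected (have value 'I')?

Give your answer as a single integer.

Answer: 37

Derivation:
Step 0 (initial): 2 infected
Step 1: +7 new -> 9 infected
Step 2: +7 new -> 16 infected
Step 3: +7 new -> 23 infected
Step 4: +7 new -> 30 infected
Step 5: +5 new -> 35 infected
Step 6: +2 new -> 37 infected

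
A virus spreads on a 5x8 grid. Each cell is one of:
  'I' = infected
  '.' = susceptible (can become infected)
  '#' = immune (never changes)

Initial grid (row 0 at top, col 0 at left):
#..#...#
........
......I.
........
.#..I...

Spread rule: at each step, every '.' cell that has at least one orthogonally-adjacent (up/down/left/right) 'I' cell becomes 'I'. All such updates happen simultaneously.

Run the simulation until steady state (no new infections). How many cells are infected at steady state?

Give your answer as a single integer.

Answer: 36

Derivation:
Step 0 (initial): 2 infected
Step 1: +7 new -> 9 infected
Step 2: +9 new -> 18 infected
Step 3: +5 new -> 23 infected
Step 4: +4 new -> 27 infected
Step 5: +3 new -> 30 infected
Step 6: +4 new -> 34 infected
Step 7: +2 new -> 36 infected
Step 8: +0 new -> 36 infected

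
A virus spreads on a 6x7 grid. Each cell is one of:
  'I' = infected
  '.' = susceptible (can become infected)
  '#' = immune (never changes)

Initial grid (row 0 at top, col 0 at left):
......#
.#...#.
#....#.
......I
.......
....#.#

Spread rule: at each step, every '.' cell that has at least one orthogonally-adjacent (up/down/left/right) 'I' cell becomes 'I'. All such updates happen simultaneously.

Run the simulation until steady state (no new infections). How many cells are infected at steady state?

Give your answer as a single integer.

Answer: 35

Derivation:
Step 0 (initial): 1 infected
Step 1: +3 new -> 4 infected
Step 2: +3 new -> 7 infected
Step 3: +4 new -> 11 infected
Step 4: +4 new -> 15 infected
Step 5: +6 new -> 21 infected
Step 6: +7 new -> 28 infected
Step 7: +3 new -> 31 infected
Step 8: +2 new -> 33 infected
Step 9: +1 new -> 34 infected
Step 10: +1 new -> 35 infected
Step 11: +0 new -> 35 infected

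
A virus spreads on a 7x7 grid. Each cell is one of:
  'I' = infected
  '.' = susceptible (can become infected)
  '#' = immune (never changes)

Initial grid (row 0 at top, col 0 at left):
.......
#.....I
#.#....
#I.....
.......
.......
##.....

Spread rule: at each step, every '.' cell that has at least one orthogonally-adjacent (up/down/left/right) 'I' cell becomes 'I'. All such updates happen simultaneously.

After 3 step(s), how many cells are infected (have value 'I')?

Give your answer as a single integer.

Answer: 29

Derivation:
Step 0 (initial): 2 infected
Step 1: +6 new -> 8 infected
Step 2: +9 new -> 17 infected
Step 3: +12 new -> 29 infected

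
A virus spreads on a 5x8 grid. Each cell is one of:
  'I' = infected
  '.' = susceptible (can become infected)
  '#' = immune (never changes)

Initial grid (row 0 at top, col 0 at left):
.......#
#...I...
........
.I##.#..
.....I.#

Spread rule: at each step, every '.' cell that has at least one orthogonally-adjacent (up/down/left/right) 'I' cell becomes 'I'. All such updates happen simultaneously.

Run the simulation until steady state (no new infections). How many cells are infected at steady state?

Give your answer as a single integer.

Step 0 (initial): 3 infected
Step 1: +9 new -> 12 infected
Step 2: +14 new -> 26 infected
Step 3: +6 new -> 32 infected
Step 4: +2 new -> 34 infected
Step 5: +0 new -> 34 infected

Answer: 34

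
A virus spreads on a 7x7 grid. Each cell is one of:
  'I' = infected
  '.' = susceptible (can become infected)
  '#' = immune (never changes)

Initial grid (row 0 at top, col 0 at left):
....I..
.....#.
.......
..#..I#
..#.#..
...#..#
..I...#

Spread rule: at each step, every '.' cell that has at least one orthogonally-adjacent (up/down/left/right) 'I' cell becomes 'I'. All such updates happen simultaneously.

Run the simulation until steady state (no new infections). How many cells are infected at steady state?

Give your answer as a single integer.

Answer: 41

Derivation:
Step 0 (initial): 3 infected
Step 1: +9 new -> 12 infected
Step 2: +11 new -> 23 infected
Step 3: +9 new -> 32 infected
Step 4: +5 new -> 37 infected
Step 5: +3 new -> 40 infected
Step 6: +1 new -> 41 infected
Step 7: +0 new -> 41 infected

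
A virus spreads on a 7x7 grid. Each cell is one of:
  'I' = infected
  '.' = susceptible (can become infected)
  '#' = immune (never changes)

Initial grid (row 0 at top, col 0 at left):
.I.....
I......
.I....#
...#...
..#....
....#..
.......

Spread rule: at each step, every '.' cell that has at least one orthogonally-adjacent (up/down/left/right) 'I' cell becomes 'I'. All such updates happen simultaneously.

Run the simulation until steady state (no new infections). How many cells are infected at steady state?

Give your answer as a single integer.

Answer: 45

Derivation:
Step 0 (initial): 3 infected
Step 1: +6 new -> 9 infected
Step 2: +6 new -> 15 infected
Step 3: +5 new -> 20 infected
Step 4: +7 new -> 27 infected
Step 5: +7 new -> 34 infected
Step 6: +5 new -> 39 infected
Step 7: +3 new -> 42 infected
Step 8: +2 new -> 44 infected
Step 9: +1 new -> 45 infected
Step 10: +0 new -> 45 infected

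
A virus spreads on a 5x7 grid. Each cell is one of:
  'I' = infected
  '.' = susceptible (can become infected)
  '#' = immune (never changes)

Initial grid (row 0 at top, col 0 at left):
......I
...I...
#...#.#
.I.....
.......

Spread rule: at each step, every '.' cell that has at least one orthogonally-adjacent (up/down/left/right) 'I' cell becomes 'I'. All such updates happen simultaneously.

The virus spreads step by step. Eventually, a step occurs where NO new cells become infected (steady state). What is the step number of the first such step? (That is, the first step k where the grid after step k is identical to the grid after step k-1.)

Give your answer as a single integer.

Answer: 7

Derivation:
Step 0 (initial): 3 infected
Step 1: +10 new -> 13 infected
Step 2: +8 new -> 21 infected
Step 3: +5 new -> 26 infected
Step 4: +3 new -> 29 infected
Step 5: +2 new -> 31 infected
Step 6: +1 new -> 32 infected
Step 7: +0 new -> 32 infected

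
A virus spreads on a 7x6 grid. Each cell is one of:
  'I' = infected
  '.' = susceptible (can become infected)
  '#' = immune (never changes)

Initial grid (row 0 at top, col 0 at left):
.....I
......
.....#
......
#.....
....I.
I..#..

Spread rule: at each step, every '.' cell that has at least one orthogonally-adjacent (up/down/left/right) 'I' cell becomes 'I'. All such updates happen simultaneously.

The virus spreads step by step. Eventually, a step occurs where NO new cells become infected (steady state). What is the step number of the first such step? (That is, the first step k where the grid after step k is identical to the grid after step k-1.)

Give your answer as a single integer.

Answer: 7

Derivation:
Step 0 (initial): 3 infected
Step 1: +8 new -> 11 infected
Step 2: +9 new -> 20 infected
Step 3: +7 new -> 27 infected
Step 4: +5 new -> 32 infected
Step 5: +5 new -> 37 infected
Step 6: +2 new -> 39 infected
Step 7: +0 new -> 39 infected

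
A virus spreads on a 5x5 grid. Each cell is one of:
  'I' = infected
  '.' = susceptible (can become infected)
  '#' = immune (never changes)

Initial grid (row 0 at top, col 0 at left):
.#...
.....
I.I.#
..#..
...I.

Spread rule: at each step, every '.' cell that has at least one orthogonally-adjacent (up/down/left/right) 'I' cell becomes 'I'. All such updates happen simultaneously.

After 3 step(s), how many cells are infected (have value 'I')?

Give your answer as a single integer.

Step 0 (initial): 3 infected
Step 1: +8 new -> 11 infected
Step 2: +8 new -> 19 infected
Step 3: +2 new -> 21 infected

Answer: 21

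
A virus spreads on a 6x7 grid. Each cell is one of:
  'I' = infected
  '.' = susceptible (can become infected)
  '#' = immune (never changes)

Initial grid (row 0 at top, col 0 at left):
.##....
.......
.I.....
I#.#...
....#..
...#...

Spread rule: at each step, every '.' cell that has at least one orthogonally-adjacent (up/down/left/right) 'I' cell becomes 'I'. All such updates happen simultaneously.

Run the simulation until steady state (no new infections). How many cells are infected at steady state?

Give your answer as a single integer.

Step 0 (initial): 2 infected
Step 1: +4 new -> 6 infected
Step 2: +6 new -> 12 infected
Step 3: +5 new -> 17 infected
Step 4: +6 new -> 23 infected
Step 5: +4 new -> 27 infected
Step 6: +4 new -> 31 infected
Step 7: +3 new -> 34 infected
Step 8: +2 new -> 36 infected
Step 9: +0 new -> 36 infected

Answer: 36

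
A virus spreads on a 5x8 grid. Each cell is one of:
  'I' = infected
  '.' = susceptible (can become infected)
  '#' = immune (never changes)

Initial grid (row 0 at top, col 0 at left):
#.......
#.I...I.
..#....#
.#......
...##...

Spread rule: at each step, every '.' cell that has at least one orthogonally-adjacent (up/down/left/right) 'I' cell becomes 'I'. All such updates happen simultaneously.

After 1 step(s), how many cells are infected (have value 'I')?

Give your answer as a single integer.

Answer: 9

Derivation:
Step 0 (initial): 2 infected
Step 1: +7 new -> 9 infected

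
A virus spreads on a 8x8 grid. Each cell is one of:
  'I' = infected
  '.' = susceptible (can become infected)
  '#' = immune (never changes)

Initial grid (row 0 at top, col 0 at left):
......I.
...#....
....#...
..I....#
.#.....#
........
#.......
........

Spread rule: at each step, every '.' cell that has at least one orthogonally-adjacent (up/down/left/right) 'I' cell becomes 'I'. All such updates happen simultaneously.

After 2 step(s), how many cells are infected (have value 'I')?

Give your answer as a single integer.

Step 0 (initial): 2 infected
Step 1: +7 new -> 9 infected
Step 2: +11 new -> 20 infected

Answer: 20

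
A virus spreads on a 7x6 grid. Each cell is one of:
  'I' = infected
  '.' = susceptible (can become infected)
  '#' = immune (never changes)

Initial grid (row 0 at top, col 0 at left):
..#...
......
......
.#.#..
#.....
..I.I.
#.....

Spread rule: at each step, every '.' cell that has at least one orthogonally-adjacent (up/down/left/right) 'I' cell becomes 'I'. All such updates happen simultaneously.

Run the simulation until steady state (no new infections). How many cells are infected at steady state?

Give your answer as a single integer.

Answer: 37

Derivation:
Step 0 (initial): 2 infected
Step 1: +7 new -> 9 infected
Step 2: +9 new -> 18 infected
Step 3: +3 new -> 21 infected
Step 4: +5 new -> 26 infected
Step 5: +5 new -> 31 infected
Step 6: +5 new -> 36 infected
Step 7: +1 new -> 37 infected
Step 8: +0 new -> 37 infected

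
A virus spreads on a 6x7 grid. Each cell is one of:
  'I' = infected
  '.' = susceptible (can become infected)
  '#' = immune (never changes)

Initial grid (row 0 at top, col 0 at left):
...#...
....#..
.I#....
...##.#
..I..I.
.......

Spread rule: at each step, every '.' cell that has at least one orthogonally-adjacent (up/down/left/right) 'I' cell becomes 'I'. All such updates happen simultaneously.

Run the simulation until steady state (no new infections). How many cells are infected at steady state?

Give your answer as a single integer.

Step 0 (initial): 3 infected
Step 1: +11 new -> 14 infected
Step 2: +10 new -> 24 infected
Step 3: +7 new -> 31 infected
Step 4: +3 new -> 34 infected
Step 5: +2 new -> 36 infected
Step 6: +0 new -> 36 infected

Answer: 36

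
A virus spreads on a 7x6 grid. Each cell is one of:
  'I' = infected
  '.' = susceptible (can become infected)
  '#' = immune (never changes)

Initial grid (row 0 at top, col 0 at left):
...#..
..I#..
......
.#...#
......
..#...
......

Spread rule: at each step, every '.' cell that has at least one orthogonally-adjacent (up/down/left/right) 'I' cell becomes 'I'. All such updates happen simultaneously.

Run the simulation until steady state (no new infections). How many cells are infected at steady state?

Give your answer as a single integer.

Step 0 (initial): 1 infected
Step 1: +3 new -> 4 infected
Step 2: +5 new -> 9 infected
Step 3: +5 new -> 14 infected
Step 4: +6 new -> 20 infected
Step 5: +6 new -> 26 infected
Step 6: +6 new -> 32 infected
Step 7: +4 new -> 36 infected
Step 8: +1 new -> 37 infected
Step 9: +0 new -> 37 infected

Answer: 37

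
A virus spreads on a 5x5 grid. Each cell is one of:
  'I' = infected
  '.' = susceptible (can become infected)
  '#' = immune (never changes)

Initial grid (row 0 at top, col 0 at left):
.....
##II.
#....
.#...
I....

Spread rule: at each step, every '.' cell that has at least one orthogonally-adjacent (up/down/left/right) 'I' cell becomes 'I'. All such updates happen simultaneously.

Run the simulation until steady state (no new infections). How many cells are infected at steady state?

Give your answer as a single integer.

Answer: 21

Derivation:
Step 0 (initial): 3 infected
Step 1: +7 new -> 10 infected
Step 2: +7 new -> 17 infected
Step 3: +3 new -> 20 infected
Step 4: +1 new -> 21 infected
Step 5: +0 new -> 21 infected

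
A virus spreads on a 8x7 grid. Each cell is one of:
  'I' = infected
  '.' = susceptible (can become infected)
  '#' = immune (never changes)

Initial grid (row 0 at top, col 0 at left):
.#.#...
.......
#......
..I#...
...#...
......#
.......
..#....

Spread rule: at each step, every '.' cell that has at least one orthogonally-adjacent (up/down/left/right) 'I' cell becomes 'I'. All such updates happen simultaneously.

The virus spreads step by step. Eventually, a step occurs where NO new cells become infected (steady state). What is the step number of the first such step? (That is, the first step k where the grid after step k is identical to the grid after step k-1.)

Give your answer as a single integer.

Step 0 (initial): 1 infected
Step 1: +3 new -> 4 infected
Step 2: +6 new -> 10 infected
Step 3: +8 new -> 18 infected
Step 4: +8 new -> 26 infected
Step 5: +11 new -> 37 infected
Step 6: +7 new -> 44 infected
Step 7: +4 new -> 48 infected
Step 8: +1 new -> 49 infected
Step 9: +0 new -> 49 infected

Answer: 9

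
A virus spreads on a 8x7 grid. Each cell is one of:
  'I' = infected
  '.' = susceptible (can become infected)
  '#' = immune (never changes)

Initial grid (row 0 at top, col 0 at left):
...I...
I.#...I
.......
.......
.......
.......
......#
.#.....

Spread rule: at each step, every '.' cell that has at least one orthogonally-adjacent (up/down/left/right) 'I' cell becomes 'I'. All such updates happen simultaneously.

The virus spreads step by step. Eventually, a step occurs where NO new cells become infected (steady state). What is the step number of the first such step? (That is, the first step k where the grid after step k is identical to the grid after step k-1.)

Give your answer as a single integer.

Answer: 9

Derivation:
Step 0 (initial): 3 infected
Step 1: +9 new -> 12 infected
Step 2: +8 new -> 20 infected
Step 3: +7 new -> 27 infected
Step 4: +7 new -> 34 infected
Step 5: +6 new -> 40 infected
Step 6: +6 new -> 46 infected
Step 7: +4 new -> 50 infected
Step 8: +3 new -> 53 infected
Step 9: +0 new -> 53 infected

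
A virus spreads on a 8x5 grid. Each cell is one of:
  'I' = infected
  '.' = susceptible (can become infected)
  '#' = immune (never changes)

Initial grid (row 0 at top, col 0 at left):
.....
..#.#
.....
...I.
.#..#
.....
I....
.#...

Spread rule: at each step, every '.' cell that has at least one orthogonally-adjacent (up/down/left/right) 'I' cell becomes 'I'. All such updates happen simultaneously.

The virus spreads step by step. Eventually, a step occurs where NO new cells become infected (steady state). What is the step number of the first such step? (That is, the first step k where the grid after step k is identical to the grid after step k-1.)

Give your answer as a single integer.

Answer: 7

Derivation:
Step 0 (initial): 2 infected
Step 1: +7 new -> 9 infected
Step 2: +9 new -> 18 infected
Step 3: +7 new -> 25 infected
Step 4: +6 new -> 31 infected
Step 5: +3 new -> 34 infected
Step 6: +1 new -> 35 infected
Step 7: +0 new -> 35 infected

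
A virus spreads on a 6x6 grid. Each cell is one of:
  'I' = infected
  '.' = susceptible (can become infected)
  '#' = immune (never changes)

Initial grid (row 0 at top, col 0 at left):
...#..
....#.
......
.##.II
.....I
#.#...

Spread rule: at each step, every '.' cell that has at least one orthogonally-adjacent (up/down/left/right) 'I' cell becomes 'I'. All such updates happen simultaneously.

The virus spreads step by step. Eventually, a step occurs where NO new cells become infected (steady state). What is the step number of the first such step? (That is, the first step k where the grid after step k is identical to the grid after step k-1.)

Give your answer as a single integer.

Answer: 8

Derivation:
Step 0 (initial): 3 infected
Step 1: +5 new -> 8 infected
Step 2: +4 new -> 12 infected
Step 3: +5 new -> 17 infected
Step 4: +4 new -> 21 infected
Step 5: +5 new -> 26 infected
Step 6: +3 new -> 29 infected
Step 7: +1 new -> 30 infected
Step 8: +0 new -> 30 infected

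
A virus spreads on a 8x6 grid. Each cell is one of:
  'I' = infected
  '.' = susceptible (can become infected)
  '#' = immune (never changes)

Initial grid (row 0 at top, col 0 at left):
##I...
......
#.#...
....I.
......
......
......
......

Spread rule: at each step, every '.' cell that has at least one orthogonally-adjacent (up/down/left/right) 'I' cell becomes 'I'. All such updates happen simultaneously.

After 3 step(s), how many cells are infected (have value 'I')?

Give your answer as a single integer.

Answer: 27

Derivation:
Step 0 (initial): 2 infected
Step 1: +6 new -> 8 infected
Step 2: +10 new -> 18 infected
Step 3: +9 new -> 27 infected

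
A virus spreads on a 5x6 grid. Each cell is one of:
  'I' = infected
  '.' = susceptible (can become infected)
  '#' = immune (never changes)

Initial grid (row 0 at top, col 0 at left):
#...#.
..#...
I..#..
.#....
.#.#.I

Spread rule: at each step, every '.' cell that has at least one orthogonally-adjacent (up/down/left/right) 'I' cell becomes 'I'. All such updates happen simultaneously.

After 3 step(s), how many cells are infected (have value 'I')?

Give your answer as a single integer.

Step 0 (initial): 2 infected
Step 1: +5 new -> 7 infected
Step 2: +5 new -> 12 infected
Step 3: +5 new -> 17 infected

Answer: 17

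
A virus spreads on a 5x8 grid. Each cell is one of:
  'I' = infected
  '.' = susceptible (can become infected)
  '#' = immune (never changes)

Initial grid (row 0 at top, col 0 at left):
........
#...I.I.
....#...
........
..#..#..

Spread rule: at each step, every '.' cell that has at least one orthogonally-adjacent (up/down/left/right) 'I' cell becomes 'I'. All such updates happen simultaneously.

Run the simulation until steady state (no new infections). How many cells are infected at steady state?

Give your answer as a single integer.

Answer: 36

Derivation:
Step 0 (initial): 2 infected
Step 1: +6 new -> 8 infected
Step 2: +8 new -> 16 infected
Step 3: +7 new -> 23 infected
Step 4: +6 new -> 29 infected
Step 5: +4 new -> 33 infected
Step 6: +2 new -> 35 infected
Step 7: +1 new -> 36 infected
Step 8: +0 new -> 36 infected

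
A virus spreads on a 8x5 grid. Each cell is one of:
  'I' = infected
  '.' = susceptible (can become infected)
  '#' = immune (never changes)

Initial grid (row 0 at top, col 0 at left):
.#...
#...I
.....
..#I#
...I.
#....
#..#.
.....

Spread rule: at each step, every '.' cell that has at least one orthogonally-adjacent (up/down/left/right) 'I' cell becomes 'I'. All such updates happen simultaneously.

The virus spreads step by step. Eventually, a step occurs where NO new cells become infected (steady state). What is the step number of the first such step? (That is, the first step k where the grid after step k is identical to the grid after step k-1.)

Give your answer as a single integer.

Step 0 (initial): 3 infected
Step 1: +7 new -> 10 infected
Step 2: +6 new -> 16 infected
Step 3: +8 new -> 24 infected
Step 4: +5 new -> 29 infected
Step 5: +2 new -> 31 infected
Step 6: +1 new -> 32 infected
Step 7: +0 new -> 32 infected

Answer: 7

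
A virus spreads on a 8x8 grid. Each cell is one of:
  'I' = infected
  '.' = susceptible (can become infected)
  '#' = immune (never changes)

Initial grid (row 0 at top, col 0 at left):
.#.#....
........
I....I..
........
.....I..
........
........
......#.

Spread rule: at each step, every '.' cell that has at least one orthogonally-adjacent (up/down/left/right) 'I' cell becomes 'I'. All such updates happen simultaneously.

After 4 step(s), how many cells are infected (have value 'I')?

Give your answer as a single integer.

Answer: 54

Derivation:
Step 0 (initial): 3 infected
Step 1: +10 new -> 13 infected
Step 2: +17 new -> 30 infected
Step 3: +16 new -> 46 infected
Step 4: +8 new -> 54 infected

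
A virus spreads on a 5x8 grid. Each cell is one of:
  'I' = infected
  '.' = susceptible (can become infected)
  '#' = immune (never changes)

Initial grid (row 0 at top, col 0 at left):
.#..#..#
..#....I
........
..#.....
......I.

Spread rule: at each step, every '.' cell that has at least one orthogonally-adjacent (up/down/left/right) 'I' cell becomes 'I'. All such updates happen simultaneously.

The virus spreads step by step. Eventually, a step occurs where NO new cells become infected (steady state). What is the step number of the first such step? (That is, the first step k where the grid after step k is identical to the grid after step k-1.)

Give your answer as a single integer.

Answer: 11

Derivation:
Step 0 (initial): 2 infected
Step 1: +5 new -> 7 infected
Step 2: +6 new -> 13 infected
Step 3: +5 new -> 18 infected
Step 4: +4 new -> 22 infected
Step 5: +3 new -> 25 infected
Step 6: +4 new -> 29 infected
Step 7: +2 new -> 31 infected
Step 8: +2 new -> 33 infected
Step 9: +1 new -> 34 infected
Step 10: +1 new -> 35 infected
Step 11: +0 new -> 35 infected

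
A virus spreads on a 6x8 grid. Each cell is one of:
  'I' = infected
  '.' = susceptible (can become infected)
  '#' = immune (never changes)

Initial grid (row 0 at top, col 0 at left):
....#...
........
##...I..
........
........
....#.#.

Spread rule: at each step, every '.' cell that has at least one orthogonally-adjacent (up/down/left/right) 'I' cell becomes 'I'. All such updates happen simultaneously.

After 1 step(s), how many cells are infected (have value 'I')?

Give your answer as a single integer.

Step 0 (initial): 1 infected
Step 1: +4 new -> 5 infected

Answer: 5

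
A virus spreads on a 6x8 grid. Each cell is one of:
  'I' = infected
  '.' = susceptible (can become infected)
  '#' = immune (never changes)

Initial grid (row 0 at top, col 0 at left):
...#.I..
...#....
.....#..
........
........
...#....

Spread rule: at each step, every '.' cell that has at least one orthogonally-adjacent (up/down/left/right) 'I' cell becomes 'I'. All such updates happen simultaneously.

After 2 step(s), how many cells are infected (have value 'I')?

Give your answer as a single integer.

Step 0 (initial): 1 infected
Step 1: +3 new -> 4 infected
Step 2: +3 new -> 7 infected

Answer: 7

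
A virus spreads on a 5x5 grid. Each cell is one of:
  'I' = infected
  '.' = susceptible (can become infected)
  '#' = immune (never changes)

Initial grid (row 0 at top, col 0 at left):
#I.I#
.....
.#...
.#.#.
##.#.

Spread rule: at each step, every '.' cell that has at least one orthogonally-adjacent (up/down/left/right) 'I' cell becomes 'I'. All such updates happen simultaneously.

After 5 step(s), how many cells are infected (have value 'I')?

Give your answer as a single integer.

Answer: 17

Derivation:
Step 0 (initial): 2 infected
Step 1: +3 new -> 5 infected
Step 2: +4 new -> 9 infected
Step 3: +3 new -> 12 infected
Step 4: +3 new -> 15 infected
Step 5: +2 new -> 17 infected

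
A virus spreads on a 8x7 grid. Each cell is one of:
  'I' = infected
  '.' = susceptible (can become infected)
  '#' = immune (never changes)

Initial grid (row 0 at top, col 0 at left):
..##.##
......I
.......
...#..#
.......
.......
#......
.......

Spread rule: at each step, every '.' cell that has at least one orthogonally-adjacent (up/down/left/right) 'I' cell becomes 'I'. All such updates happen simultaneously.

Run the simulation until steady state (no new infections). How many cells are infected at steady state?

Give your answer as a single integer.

Answer: 49

Derivation:
Step 0 (initial): 1 infected
Step 1: +2 new -> 3 infected
Step 2: +2 new -> 5 infected
Step 3: +4 new -> 9 infected
Step 4: +4 new -> 13 infected
Step 5: +5 new -> 18 infected
Step 6: +8 new -> 26 infected
Step 7: +8 new -> 34 infected
Step 8: +6 new -> 40 infected
Step 9: +4 new -> 44 infected
Step 10: +3 new -> 47 infected
Step 11: +1 new -> 48 infected
Step 12: +1 new -> 49 infected
Step 13: +0 new -> 49 infected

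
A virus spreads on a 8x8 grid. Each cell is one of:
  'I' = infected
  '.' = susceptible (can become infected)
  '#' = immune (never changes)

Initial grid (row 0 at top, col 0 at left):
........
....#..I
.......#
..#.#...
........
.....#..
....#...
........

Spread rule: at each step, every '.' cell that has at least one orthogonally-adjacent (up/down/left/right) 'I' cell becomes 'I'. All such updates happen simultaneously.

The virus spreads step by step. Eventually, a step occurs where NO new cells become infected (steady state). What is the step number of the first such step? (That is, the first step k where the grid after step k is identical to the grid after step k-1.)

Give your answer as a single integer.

Answer: 14

Derivation:
Step 0 (initial): 1 infected
Step 1: +2 new -> 3 infected
Step 2: +3 new -> 6 infected
Step 3: +3 new -> 9 infected
Step 4: +5 new -> 14 infected
Step 5: +5 new -> 19 infected
Step 6: +7 new -> 26 infected
Step 7: +8 new -> 34 infected
Step 8: +8 new -> 42 infected
Step 9: +6 new -> 48 infected
Step 10: +4 new -> 52 infected
Step 11: +3 new -> 55 infected
Step 12: +2 new -> 57 infected
Step 13: +1 new -> 58 infected
Step 14: +0 new -> 58 infected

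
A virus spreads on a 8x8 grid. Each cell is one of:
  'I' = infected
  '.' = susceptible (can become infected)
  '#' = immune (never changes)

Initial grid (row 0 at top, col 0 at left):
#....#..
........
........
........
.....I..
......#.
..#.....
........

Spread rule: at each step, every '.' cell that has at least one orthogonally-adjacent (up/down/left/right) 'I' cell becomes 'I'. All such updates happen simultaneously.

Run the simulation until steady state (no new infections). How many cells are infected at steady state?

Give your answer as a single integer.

Answer: 60

Derivation:
Step 0 (initial): 1 infected
Step 1: +4 new -> 5 infected
Step 2: +7 new -> 12 infected
Step 3: +11 new -> 23 infected
Step 4: +11 new -> 34 infected
Step 5: +10 new -> 44 infected
Step 6: +8 new -> 52 infected
Step 7: +5 new -> 57 infected
Step 8: +3 new -> 60 infected
Step 9: +0 new -> 60 infected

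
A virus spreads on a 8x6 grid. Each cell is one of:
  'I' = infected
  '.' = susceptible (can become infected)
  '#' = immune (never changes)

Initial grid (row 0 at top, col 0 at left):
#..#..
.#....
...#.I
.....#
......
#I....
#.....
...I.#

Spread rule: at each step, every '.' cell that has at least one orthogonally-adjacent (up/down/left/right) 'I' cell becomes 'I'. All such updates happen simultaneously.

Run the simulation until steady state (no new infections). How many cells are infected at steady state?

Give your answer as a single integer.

Answer: 40

Derivation:
Step 0 (initial): 3 infected
Step 1: +8 new -> 11 infected
Step 2: +10 new -> 21 infected
Step 3: +11 new -> 32 infected
Step 4: +5 new -> 37 infected
Step 5: +2 new -> 39 infected
Step 6: +1 new -> 40 infected
Step 7: +0 new -> 40 infected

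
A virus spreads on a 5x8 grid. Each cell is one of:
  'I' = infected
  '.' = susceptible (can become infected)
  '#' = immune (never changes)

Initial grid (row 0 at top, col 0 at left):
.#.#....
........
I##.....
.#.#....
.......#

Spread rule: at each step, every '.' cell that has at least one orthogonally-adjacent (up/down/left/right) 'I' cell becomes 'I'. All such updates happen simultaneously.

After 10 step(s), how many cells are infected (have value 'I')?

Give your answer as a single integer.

Answer: 33

Derivation:
Step 0 (initial): 1 infected
Step 1: +2 new -> 3 infected
Step 2: +3 new -> 6 infected
Step 3: +2 new -> 8 infected
Step 4: +3 new -> 11 infected
Step 5: +4 new -> 15 infected
Step 6: +4 new -> 19 infected
Step 7: +5 new -> 24 infected
Step 8: +5 new -> 29 infected
Step 9: +3 new -> 32 infected
Step 10: +1 new -> 33 infected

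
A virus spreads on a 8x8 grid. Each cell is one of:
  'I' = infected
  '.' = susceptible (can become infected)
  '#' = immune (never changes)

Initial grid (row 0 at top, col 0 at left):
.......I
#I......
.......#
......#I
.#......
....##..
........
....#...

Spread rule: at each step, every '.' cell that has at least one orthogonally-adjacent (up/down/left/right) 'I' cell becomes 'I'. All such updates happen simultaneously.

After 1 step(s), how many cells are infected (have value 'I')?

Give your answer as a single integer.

Step 0 (initial): 3 infected
Step 1: +6 new -> 9 infected

Answer: 9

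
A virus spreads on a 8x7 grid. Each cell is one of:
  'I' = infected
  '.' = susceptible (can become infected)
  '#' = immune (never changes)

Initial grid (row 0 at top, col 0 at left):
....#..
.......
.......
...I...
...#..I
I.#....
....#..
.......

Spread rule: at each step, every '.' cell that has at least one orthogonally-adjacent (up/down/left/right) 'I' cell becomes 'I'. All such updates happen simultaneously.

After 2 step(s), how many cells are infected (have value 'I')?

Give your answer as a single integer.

Answer: 26

Derivation:
Step 0 (initial): 3 infected
Step 1: +9 new -> 12 infected
Step 2: +14 new -> 26 infected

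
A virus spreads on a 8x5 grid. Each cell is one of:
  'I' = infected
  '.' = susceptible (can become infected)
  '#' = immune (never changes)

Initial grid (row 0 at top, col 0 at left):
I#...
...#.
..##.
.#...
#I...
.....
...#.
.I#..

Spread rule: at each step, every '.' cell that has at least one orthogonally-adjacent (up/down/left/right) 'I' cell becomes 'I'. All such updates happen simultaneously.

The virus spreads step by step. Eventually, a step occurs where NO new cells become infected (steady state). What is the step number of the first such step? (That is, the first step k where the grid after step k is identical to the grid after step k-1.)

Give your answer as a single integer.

Step 0 (initial): 3 infected
Step 1: +5 new -> 8 infected
Step 2: +8 new -> 16 infected
Step 3: +6 new -> 22 infected
Step 4: +3 new -> 25 infected
Step 5: +3 new -> 28 infected
Step 6: +3 new -> 31 infected
Step 7: +1 new -> 32 infected
Step 8: +0 new -> 32 infected

Answer: 8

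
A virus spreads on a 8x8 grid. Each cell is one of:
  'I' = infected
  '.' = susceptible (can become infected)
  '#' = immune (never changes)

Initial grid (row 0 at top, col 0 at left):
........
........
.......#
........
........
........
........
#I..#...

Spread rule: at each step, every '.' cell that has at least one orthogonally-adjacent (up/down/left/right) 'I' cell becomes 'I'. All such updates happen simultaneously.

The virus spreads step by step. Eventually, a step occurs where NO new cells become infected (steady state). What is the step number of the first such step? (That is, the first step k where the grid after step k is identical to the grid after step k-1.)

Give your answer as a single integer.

Step 0 (initial): 1 infected
Step 1: +2 new -> 3 infected
Step 2: +4 new -> 7 infected
Step 3: +4 new -> 11 infected
Step 4: +5 new -> 16 infected
Step 5: +6 new -> 22 infected
Step 6: +8 new -> 30 infected
Step 7: +9 new -> 39 infected
Step 8: +8 new -> 47 infected
Step 9: +5 new -> 52 infected
Step 10: +4 new -> 56 infected
Step 11: +2 new -> 58 infected
Step 12: +2 new -> 60 infected
Step 13: +1 new -> 61 infected
Step 14: +0 new -> 61 infected

Answer: 14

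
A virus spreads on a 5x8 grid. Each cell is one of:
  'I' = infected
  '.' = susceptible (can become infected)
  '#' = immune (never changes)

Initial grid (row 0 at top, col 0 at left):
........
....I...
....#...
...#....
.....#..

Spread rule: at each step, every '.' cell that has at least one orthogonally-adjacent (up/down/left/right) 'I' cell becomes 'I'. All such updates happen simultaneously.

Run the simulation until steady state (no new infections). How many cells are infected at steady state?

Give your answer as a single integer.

Step 0 (initial): 1 infected
Step 1: +3 new -> 4 infected
Step 2: +6 new -> 10 infected
Step 3: +7 new -> 17 infected
Step 4: +8 new -> 25 infected
Step 5: +7 new -> 32 infected
Step 6: +4 new -> 36 infected
Step 7: +1 new -> 37 infected
Step 8: +0 new -> 37 infected

Answer: 37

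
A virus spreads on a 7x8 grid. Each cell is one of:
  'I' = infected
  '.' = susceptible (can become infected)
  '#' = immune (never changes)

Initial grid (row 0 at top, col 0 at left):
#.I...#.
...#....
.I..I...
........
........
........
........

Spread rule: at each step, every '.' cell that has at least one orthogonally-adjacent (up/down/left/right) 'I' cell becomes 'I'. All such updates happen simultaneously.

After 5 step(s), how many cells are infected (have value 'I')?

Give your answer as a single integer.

Step 0 (initial): 3 infected
Step 1: +11 new -> 14 infected
Step 2: +10 new -> 24 infected
Step 3: +10 new -> 34 infected
Step 4: +9 new -> 43 infected
Step 5: +7 new -> 50 infected

Answer: 50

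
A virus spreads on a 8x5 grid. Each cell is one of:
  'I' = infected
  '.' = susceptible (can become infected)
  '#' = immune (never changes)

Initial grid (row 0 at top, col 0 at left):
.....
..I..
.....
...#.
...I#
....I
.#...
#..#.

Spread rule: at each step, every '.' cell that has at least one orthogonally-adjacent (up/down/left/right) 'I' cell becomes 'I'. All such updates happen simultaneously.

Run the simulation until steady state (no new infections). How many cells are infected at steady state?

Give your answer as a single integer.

Answer: 35

Derivation:
Step 0 (initial): 3 infected
Step 1: +7 new -> 10 infected
Step 2: +11 new -> 21 infected
Step 3: +8 new -> 29 infected
Step 4: +4 new -> 33 infected
Step 5: +2 new -> 35 infected
Step 6: +0 new -> 35 infected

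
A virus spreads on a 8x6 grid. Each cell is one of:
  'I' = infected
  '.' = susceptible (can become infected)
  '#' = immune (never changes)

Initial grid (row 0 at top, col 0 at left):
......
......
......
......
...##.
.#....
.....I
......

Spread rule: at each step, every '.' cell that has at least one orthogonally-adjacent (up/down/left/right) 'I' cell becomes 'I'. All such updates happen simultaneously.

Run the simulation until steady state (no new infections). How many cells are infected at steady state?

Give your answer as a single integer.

Answer: 45

Derivation:
Step 0 (initial): 1 infected
Step 1: +3 new -> 4 infected
Step 2: +4 new -> 8 infected
Step 3: +4 new -> 12 infected
Step 4: +5 new -> 17 infected
Step 5: +6 new -> 23 infected
Step 6: +7 new -> 30 infected
Step 7: +5 new -> 35 infected
Step 8: +4 new -> 39 infected
Step 9: +3 new -> 42 infected
Step 10: +2 new -> 44 infected
Step 11: +1 new -> 45 infected
Step 12: +0 new -> 45 infected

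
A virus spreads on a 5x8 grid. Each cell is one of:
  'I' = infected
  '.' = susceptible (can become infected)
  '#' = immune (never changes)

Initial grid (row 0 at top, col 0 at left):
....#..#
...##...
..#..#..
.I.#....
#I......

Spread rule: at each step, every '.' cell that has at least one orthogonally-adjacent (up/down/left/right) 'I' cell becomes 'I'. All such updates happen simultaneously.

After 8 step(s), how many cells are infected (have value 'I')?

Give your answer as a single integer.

Step 0 (initial): 2 infected
Step 1: +4 new -> 6 infected
Step 2: +3 new -> 9 infected
Step 3: +4 new -> 13 infected
Step 4: +4 new -> 17 infected
Step 5: +4 new -> 21 infected
Step 6: +3 new -> 24 infected
Step 7: +2 new -> 26 infected
Step 8: +2 new -> 28 infected

Answer: 28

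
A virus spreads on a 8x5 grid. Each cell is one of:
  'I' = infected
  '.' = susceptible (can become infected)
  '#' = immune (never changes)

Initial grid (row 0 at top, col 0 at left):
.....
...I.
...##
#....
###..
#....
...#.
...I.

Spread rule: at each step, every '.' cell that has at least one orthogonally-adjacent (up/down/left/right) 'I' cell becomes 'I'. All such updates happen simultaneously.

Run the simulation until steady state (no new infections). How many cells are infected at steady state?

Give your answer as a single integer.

Step 0 (initial): 2 infected
Step 1: +5 new -> 7 infected
Step 2: +7 new -> 14 infected
Step 3: +8 new -> 22 infected
Step 4: +8 new -> 30 infected
Step 5: +2 new -> 32 infected
Step 6: +0 new -> 32 infected

Answer: 32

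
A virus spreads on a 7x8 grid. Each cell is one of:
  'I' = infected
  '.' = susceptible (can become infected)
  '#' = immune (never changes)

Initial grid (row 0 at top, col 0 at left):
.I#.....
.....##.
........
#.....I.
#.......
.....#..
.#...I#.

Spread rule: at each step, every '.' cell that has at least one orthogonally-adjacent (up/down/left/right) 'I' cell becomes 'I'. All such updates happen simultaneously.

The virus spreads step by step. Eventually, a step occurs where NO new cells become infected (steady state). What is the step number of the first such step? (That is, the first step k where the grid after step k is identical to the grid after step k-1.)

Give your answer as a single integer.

Answer: 8

Derivation:
Step 0 (initial): 3 infected
Step 1: +7 new -> 10 infected
Step 2: +11 new -> 21 infected
Step 3: +11 new -> 32 infected
Step 4: +9 new -> 41 infected
Step 5: +4 new -> 45 infected
Step 6: +2 new -> 47 infected
Step 7: +1 new -> 48 infected
Step 8: +0 new -> 48 infected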